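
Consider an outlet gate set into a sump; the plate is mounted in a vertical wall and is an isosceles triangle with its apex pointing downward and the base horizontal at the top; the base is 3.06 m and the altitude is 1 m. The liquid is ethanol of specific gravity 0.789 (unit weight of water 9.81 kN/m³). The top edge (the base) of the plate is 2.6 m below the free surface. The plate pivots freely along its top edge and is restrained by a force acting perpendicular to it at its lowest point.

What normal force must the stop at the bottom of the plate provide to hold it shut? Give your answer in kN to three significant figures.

γ = 0.789 × 9.81 = 7.74009 kN/m³.
With the apex down, the centroid sits h/3 = 1/3 = 0.333333 m below the base (the top edge), so the centroid depth is h_c = 2.6 + 0.333333 = 2.93333 m.
A = ½ × 3.06 × 1 = 1.53 m².
Resultant F = γ·h_c·A = 7.74009 × 2.93333 × 1.53 = 34.7375 kN.
I_c = b·h³/36 = 3.06 × 1³/36 = 0.085 m⁴.
Centre of pressure: y_p = y_c + I_c/(y_c·A) = 2.93333 + 0.085/(2.93333 × 1.53) = 2.93333 + 0.0189394 = 2.95227 m along the plane.
The resultant acts 0.333333 + 0.0189394 = 0.352272 m (along the plate) below the hinge at the top edge, so the moment about the hinge is M = F × 0.352272 = 34.7375 × 0.352272 = 12.237 kN·m.
A normal force at the bottom, 1 m from the hinge, must supply this moment: P = 12.237/1 = 12.237 kN.

P ≈ 12.2 kN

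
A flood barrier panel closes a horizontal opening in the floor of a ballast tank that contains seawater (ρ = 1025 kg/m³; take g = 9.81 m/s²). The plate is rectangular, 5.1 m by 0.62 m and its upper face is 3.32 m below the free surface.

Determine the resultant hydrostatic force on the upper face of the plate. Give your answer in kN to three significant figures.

F ≈ 106 kN

γ = ρg = 1025 × 9.81 / 1000 = 10.05525 kN/m³.
The plate is horizontal, so pressure is uniform at p = γ·h = 10.05525 × 3.32 = 33.3834 kN/m².
A = 5.1 × 0.62 = 3.162 m².
F = p·A = 33.3834 × 3.162 = 105.558 kN.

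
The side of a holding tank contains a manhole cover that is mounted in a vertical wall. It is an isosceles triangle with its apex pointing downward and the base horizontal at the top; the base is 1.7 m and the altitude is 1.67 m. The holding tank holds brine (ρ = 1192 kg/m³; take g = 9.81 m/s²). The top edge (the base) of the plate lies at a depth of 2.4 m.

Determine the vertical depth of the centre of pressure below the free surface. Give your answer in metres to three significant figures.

γ = ρg = 1192 × 9.81 / 1000 = 11.69352 kN/m³.
With the apex down, the centroid sits h/3 = 1.67/3 = 0.556667 m below the base (the top edge), so the centroid depth is h_c = 2.4 + 0.556667 = 2.95667 m.
A = ½ × 1.7 × 1.67 = 1.4195 m².
Resultant F = γ·h_c·A = 11.69352 × 2.95667 × 1.4195 = 49.0776 kN.
I_c = b·h³/36 = 1.7 × 1.67³/36 = 0.219936 m⁴.
Centre of pressure: y_p = y_c + I_c/(y_c·A) = 2.95667 + 0.219936/(2.95667 × 1.4195) = 2.95667 + 0.0524032 = 3.00907 m along the plane.

h_p = 3.01 m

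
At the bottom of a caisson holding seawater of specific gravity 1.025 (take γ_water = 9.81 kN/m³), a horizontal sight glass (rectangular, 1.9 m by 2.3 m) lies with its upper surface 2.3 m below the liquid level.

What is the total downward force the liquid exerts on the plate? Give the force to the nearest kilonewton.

γ = 1.025 × 9.81 = 10.05525 kN/m³.
The plate is horizontal, so pressure is uniform at p = γ·h = 10.05525 × 2.3 = 23.1271 kN/m².
A = 1.9 × 2.3 = 4.37 m².
F = p·A = 23.1271 × 4.37 = 101.065 kN.

F ≈ 101 kN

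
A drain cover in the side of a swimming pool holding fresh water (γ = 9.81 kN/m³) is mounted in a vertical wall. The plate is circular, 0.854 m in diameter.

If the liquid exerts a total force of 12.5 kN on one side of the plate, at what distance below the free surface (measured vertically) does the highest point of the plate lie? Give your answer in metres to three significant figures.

d_top ≈ 1.80 m

γ = 9.81 kN/m³.
A = π(0.427)² = 0.572803 m².
From F = γ·h_c·A, the centroid depth is h_c = 12.5/(9.81 × 0.572803) = 2.22452 m.
The centroid is at the centre, 0.427 m below the top of the plate, so the highest point sits at h_top = 2.22452 − 0.427 = 1.79752 m below the surface.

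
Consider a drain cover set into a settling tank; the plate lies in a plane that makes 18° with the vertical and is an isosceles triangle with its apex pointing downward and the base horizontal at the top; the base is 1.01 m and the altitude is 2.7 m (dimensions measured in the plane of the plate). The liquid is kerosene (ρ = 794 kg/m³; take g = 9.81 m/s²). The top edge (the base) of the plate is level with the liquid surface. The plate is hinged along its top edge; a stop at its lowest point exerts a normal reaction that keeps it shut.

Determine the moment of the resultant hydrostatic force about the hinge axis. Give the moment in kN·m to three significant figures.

M ≈ 12.3 kN·m

γ = ρg = 794 × 9.81 / 1000 = 7.78914 kN/m³.
The plate makes 18° with the vertical, i.e. θ = 90° − 18° = 72° to the horizontal. Measuring y along the incline from the free-surface line, vertical depth h = y·sinθ with sinθ = 0.951057.
With the apex down, the centroid sits h/3 = 2.7/3 = 0.9 m below the base (the top edge), so y_c = 0.9 m and h_c = 0.9 × 0.951057 = 0.855951 m.
A = ½ × 1.01 × 2.7 = 1.3635 m².
Resultant F = γ·h_c·A = 7.78914 × 0.855951 × 1.3635 = 9.09062 kN.
I_c = b·h³/36 = 1.01 × 2.7³/36 = 0.552218 m⁴.
Centre of pressure: y_p = y_c + I_c/(y_c·A) = 0.9 + 0.552218/(0.9 × 1.3635) = 0.9 + 0.45 = 1.35 m along the plane.
The resultant acts 0.9 + 0.45 = 1.35 m (along the plate) below the hinge at the top edge, so the moment about the hinge is M = F × 1.35 = 9.09062 × 1.35 = 12.2723 kN·m.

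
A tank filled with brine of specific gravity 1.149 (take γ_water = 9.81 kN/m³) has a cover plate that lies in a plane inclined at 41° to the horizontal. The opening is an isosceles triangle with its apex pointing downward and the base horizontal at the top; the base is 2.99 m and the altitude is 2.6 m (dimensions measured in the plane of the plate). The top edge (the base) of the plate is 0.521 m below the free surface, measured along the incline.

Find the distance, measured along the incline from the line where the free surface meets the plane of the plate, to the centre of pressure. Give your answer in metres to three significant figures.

γ = 1.149 × 9.81 = 11.27169 kN/m³.
Let θ = 41° be the plate's angle to the horizontal; measure y along the incline from where the plane meets the free surface. Vertical depth h = y·sinθ with sinθ = 0.656059.
With the apex down, the centroid sits h/3 = 2.6/3 = 0.866667 m below the base (the top edge), so y_c = 0.521 + 0.866667 = 1.38767 m and h_c = 1.38767 × 0.656059 = 0.910393 m.
A = ½ × 2.99 × 2.6 = 3.887 m².
Resultant F = γ·h_c·A = 11.27169 × 0.910393 × 3.887 = 39.8871 kN.
I_c = b·h³/36 = 2.99 × 2.6³/36 = 1.45978 m⁴.
Centre of pressure: y_p = y_c + I_c/(y_c·A) = 1.38767 + 1.45978/(1.38767 × 3.887) = 1.38767 + 0.270637 = 1.65831 m along the plane.

y_p = 1.66 m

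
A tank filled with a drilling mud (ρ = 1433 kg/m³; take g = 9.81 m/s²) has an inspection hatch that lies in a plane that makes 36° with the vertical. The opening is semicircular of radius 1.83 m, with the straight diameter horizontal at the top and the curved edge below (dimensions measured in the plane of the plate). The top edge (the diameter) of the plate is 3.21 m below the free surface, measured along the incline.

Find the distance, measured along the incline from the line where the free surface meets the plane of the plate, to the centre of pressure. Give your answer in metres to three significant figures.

γ = ρg = 1433 × 9.81 / 1000 = 14.05773 kN/m³.
The plate makes 36° with the vertical, i.e. θ = 90° − 36° = 54° to the horizontal. Measuring y along the incline from the free-surface line, vertical depth h = y·sinθ with sinθ = 0.809017.
The centroid of a semicircle lies 4r/(3π) = 0.776676 m from the diameter, here below the top edge, so y_c = 3.21 + 0.776676 = 3.98668 m and h_c = 3.98668 × 0.809017 = 3.22529 m.
A = πr²/2 = π × 1.83²/2 = 5.26044 m².
Resultant F = γ·h_c·A = 14.05773 × 3.22529 × 5.26044 = 238.51 kN.
I_c = (π/8 − 8/(9π))·r⁴ = 0.109757 × 1.83⁴ = 1.23094 m⁴.
Centre of pressure: y_p = y_c + I_c/(y_c·A) = 3.98668 + 1.23094/(3.98668 × 5.26044) = 3.98668 + 0.0586953 = 4.04538 m along the plane.

y_p = 4.05 m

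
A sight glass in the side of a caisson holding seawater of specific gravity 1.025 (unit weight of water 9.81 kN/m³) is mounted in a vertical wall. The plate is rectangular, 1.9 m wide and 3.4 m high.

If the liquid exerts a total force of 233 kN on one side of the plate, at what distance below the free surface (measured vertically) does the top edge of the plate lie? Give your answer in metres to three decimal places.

γ = 1.025 × 9.81 = 10.05525 kN/m³.
A = 1.9 × 3.4 = 6.46 m².
From F = γ·h_c·A, the centroid depth is h_c = 233/(10.05525 × 6.46) = 3.58699 m.
The centroid lies 3.4/2 = 1.7 m below the top edge, so the top edge sits at h_top = 3.58699 − 1.7 = 1.88699 m below the surface.

d_top ≈ 1.887 m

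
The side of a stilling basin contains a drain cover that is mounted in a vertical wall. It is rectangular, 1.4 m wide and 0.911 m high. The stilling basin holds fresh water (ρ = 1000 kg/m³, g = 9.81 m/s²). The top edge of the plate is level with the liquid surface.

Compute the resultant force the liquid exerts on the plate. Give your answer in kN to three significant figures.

γ = ρg = 1000 × 9.81 = 9810 N/m³ = 9.81 kN/m³.
The centroid lies 0.911/2 = 0.4555 m below the top edge, so the centroid depth is h_c = 0.4555 m.
A = 1.4 × 0.911 = 1.2754 m².
Resultant F = γ·h_c·A = 9.81 × 0.4555 × 1.2754 = 5.69907 kN.

F ≈ 5.70 kN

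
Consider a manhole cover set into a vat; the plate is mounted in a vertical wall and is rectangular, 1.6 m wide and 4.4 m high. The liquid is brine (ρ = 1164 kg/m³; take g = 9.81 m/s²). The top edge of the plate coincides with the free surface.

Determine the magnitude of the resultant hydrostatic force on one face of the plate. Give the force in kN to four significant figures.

F ≈ 176.9 kN

γ = ρg = 1164 × 9.81 / 1000 = 11.41884 kN/m³.
The centroid lies 4.4/2 = 2.2 m below the top edge, so the centroid depth is h_c = 2.2 m.
A = 1.6 × 4.4 = 7.04 m².
Resultant F = γ·h_c·A = 11.41884 × 2.2 × 7.04 = 176.855 kN.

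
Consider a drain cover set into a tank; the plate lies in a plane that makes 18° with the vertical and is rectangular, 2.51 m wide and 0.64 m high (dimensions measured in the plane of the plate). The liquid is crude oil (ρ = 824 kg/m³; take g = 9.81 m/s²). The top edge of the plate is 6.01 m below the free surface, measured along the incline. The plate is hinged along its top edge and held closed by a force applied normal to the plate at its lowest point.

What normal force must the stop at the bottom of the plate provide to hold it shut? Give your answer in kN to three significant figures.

γ = ρg = 824 × 9.81 / 1000 = 8.08344 kN/m³.
The plate makes 18° with the vertical, i.e. θ = 90° − 18° = 72° to the horizontal. Measuring y along the incline from the free-surface line, vertical depth h = y·sinθ with sinθ = 0.951057.
The centroid lies 0.64/2 = 0.32 m below the top edge, so y_c = 6.01 + 0.32 = 6.33 m and h_c = 6.33 × 0.951057 = 6.02019 m.
A = 2.51 × 0.64 = 1.6064 m².
Resultant F = γ·h_c·A = 8.08344 × 6.02019 × 1.6064 = 78.1736 kN.
I_c = b·h³/12 = 2.51 × 0.64³/12 = 0.0548318 m⁴.
Centre of pressure: y_p = y_c + I_c/(y_c·A) = 6.33 + 0.0548318/(6.33 × 1.6064) = 6.33 + 0.00539231 = 6.33539 m along the plane.
The resultant acts 0.32 + 0.00539231 = 0.325392 m (along the plate) below the hinge at the top edge, so the moment about the hinge is M = F × 0.325392 = 78.1736 × 0.325392 = 25.4371 kN·m.
A normal force at the bottom, 0.64 m from the hinge, must supply this moment: P = 25.4371/0.64 = 39.7455 kN.

P ≈ 39.7 kN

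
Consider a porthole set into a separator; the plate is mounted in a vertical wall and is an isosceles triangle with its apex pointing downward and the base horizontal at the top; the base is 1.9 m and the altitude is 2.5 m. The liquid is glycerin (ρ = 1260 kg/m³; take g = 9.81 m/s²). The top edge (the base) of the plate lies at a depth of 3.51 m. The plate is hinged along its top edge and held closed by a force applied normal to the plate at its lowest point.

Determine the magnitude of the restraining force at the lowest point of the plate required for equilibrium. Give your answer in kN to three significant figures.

P ≈ 46.6 kN

γ = ρg = 1260 × 9.81 / 1000 = 12.3606 kN/m³.
With the apex down, the centroid sits h/3 = 2.5/3 = 0.833333 m below the base (the top edge), so the centroid depth is h_c = 3.51 + 0.833333 = 4.34333 m.
A = ½ × 1.9 × 2.5 = 2.375 m².
Resultant F = γ·h_c·A = 12.3606 × 4.34333 × 2.375 = 127.505 kN.
I_c = b·h³/36 = 1.9 × 2.5³/36 = 0.824653 m⁴.
Centre of pressure: y_p = y_c + I_c/(y_c·A) = 4.34333 + 0.824653/(4.34333 × 2.375) = 4.34333 + 0.0799438 = 4.42327 m along the plane.
The resultant acts 0.833333 + 0.0799438 = 0.913277 m (along the plate) below the hinge at the top edge, so the moment about the hinge is M = F × 0.913277 = 127.505 × 0.913277 = 116.447 kN·m.
A normal force at the bottom, 2.5 m from the hinge, must supply this moment: P = 116.447/2.5 = 46.5788 kN.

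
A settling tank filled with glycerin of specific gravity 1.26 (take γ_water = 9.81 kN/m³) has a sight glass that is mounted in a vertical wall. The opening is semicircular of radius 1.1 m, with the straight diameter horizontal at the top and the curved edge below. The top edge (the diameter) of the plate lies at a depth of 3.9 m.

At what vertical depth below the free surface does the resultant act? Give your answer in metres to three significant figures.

h_p = 4.39 m

γ = 1.26 × 9.81 = 12.3606 kN/m³.
The centroid of a semicircle lies 4r/(3π) = 0.466854 m from the diameter, here below the top edge, so the centroid depth is h_c = 3.9 + 0.466854 = 4.36685 m.
A = πr²/2 = π × 1.1²/2 = 1.90066 m².
Resultant F = γ·h_c·A = 12.3606 × 4.36685 × 1.90066 = 102.592 kN.
I_c = (π/8 − 8/(9π))·r⁴ = 0.109757 × 1.1⁴ = 0.160695 m⁴.
Centre of pressure: y_p = y_c + I_c/(y_c·A) = 4.36685 + 0.160695/(4.36685 × 1.90066) = 4.36685 + 0.0193611 = 4.38621 m along the plane.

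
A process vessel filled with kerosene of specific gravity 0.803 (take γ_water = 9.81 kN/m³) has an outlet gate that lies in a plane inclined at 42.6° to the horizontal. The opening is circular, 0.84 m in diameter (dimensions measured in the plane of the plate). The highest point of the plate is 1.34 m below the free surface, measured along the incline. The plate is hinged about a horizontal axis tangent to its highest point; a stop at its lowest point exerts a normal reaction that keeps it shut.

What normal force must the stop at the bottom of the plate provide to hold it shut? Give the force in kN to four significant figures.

P ≈ 2.755 kN

γ = 0.803 × 9.81 = 7.87743 kN/m³.
Let θ = 42.6° be the plate's angle to the horizontal; measure y along the incline from where the plane meets the free surface. Vertical depth h = y·sinθ with sinθ = 0.676876.
The centroid is at the centre, 0.42 m below the top of the plate, so y_c = 1.34 + 0.42 = 1.76 m and h_c = 1.76 × 0.676876 = 1.1913 m.
A = π(0.42)² = 0.554177 m².
Resultant F = γ·h_c·A = 7.87743 × 1.1913 × 0.554177 = 5.20061 kN.
I_c = πr⁴/4 = π × 0.42⁴/4 = 0.0244392 m⁴.
Centre of pressure: y_p = y_c + I_c/(y_c·A) = 1.76 + 0.0244392/(1.76 × 0.554177) = 1.76 + 0.0250568 = 1.78506 m along the plane.
The resultant acts 0.42 + 0.0250568 = 0.445057 m (along the plate) below the hinge at the top edge, so the moment about the hinge is M = F × 0.445057 = 5.20061 × 0.445057 = 2.31457 kN·m.
A normal force at the bottom, 0.84 m from the hinge, must supply this moment: P = 2.31457/0.84 = 2.75544 kN.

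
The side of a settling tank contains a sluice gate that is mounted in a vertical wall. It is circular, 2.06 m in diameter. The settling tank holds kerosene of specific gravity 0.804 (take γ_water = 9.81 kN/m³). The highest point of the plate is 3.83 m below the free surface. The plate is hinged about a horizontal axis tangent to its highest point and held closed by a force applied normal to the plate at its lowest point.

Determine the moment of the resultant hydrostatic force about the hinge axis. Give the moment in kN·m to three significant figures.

γ = 0.804 × 9.81 = 7.88724 kN/m³.
The centroid is at the centre, 1.03 m below the top of the plate, so the centroid depth is h_c = 3.83 + 1.03 = 4.86 m.
A = π(1.03)² = 3.33292 m².
Resultant F = γ·h_c·A = 7.88724 × 4.86 × 3.33292 = 127.757 kN.
I_c = πr⁴/4 = π × 1.03⁴/4 = 0.883973 m⁴.
Centre of pressure: y_p = y_c + I_c/(y_c·A) = 4.86 + 0.883973/(4.86 × 3.33292) = 4.86 + 0.054573 = 4.91457 m along the plane.
The resultant acts 1.03 + 0.054573 = 1.08457 m (along the plate) below the hinge at the top edge, so the moment about the hinge is M = F × 1.08457 = 127.757 × 1.08457 = 138.561 kN·m.

M ≈ 139 kN·m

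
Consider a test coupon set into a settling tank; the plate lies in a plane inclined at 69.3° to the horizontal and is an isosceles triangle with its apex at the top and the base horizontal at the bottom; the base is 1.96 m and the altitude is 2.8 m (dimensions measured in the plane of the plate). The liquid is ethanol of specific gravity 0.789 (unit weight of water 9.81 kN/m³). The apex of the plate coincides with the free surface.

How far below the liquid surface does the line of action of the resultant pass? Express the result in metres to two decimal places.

h_p = 1.96 m

γ = 0.789 × 9.81 = 7.74009 kN/m³.
Let θ = 69.3° be the plate's angle to the horizontal; measure y along the incline from where the plane meets the free surface. Vertical depth h = y·sinθ with sinθ = 0.935444.
With the apex up, the centroid sits 2h/3 = 2 × 2.8/3 = 1.86667 m below the apex, so y_c = 1.86667 m and h_c = 1.86667 × 0.935444 = 1.74617 m.
A = ½ × 1.96 × 2.8 = 2.744 m².
Resultant F = γ·h_c·A = 7.74009 × 1.74617 × 2.744 = 37.0866 kN.
I_c = b·h³/36 = 1.96 × 2.8³/36 = 1.19516 m⁴.
Centre of pressure: y_p = y_c + I_c/(y_c·A) = 1.86667 + 1.19516/(1.86667 × 2.744) = 1.86667 + 0.233332 = 2.1 m along the plane.
Vertically, h_p = y_p·sinθ = 2.1 × 0.935444 = 1.96443 m.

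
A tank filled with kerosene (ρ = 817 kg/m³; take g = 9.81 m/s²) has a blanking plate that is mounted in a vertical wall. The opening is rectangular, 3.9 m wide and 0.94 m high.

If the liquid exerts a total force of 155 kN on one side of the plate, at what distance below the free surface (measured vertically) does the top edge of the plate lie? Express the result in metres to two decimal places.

d_top ≈ 4.81 m

γ = ρg = 817 × 9.81 / 1000 = 8.01477 kN/m³.
A = 3.9 × 0.94 = 3.666 m².
From F = γ·h_c·A, the centroid depth is h_c = 155/(8.01477 × 3.666) = 5.27531 m.
The centroid lies 0.94/2 = 0.47 m below the top edge, so the top edge sits at h_top = 5.27531 − 0.47 = 4.80531 m below the surface.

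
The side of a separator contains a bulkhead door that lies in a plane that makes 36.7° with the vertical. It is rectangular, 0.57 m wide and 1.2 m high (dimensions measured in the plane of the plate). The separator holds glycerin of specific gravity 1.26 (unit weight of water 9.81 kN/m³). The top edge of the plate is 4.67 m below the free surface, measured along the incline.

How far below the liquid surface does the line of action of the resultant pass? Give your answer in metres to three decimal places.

h_p = 4.244 m

γ = 1.26 × 9.81 = 12.3606 kN/m³.
The plate makes 36.7° with the vertical, i.e. θ = 90° − 36.7° = 53.3° to the horizontal. Measuring y along the incline from the free-surface line, vertical depth h = y·sinθ with sinθ = 0.801776.
The centroid lies 1.2/2 = 0.6 m below the top edge, so y_c = 4.67 + 0.6 = 5.27 m and h_c = 5.27 × 0.801776 = 4.22536 m.
A = 0.57 × 1.2 = 0.684 m².
Resultant F = γ·h_c·A = 12.3606 × 4.22536 × 0.684 = 35.7239 kN.
I_c = b·h³/12 = 0.57 × 1.2³/12 = 0.08208 m⁴.
Centre of pressure: y_p = y_c + I_c/(y_c·A) = 5.27 + 0.08208/(5.27 × 0.684) = 5.27 + 0.0227704 = 5.29277 m along the plane.
Vertically, h_p = y_p·sinθ = 5.29277 × 0.801776 = 4.24362 m.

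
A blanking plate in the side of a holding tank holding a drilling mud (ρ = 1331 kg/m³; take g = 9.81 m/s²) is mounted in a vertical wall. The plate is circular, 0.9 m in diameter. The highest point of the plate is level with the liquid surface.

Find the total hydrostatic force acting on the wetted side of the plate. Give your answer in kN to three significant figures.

γ = ρg = 1331 × 9.81 / 1000 = 13.05711 kN/m³.
The centroid is at the centre, 0.45 m below the top of the plate, so the centroid depth is h_c = 0.45 m.
A = π(0.45)² = 0.636173 m².
Resultant F = γ·h_c·A = 13.05711 × 0.45 × 0.636173 = 3.73796 kN.

F ≈ 3.74 kN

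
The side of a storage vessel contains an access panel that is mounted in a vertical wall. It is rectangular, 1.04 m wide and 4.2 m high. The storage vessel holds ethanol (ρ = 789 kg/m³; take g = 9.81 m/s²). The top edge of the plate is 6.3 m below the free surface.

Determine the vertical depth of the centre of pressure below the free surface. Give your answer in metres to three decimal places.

h_p = 8.575 m

γ = ρg = 789 × 9.81 / 1000 = 7.74009 kN/m³.
The centroid lies 4.2/2 = 2.1 m below the top edge, so the centroid depth is h_c = 6.3 + 2.1 = 8.4 m.
A = 1.04 × 4.2 = 4.368 m².
Resultant F = γ·h_c·A = 7.74009 × 8.4 × 4.368 = 283.993 kN.
I_c = b·h³/12 = 1.04 × 4.2³/12 = 6.42096 m⁴.
Centre of pressure: y_p = y_c + I_c/(y_c·A) = 8.4 + 6.42096/(8.4 × 4.368) = 8.4 + 0.175 = 8.575 m along the plane.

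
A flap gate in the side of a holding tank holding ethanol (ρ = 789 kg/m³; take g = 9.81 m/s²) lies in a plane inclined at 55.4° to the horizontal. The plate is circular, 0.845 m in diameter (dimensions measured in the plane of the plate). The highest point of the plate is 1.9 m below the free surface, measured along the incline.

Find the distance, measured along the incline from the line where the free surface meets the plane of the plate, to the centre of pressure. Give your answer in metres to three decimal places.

γ = ρg = 789 × 9.81 / 1000 = 7.74009 kN/m³.
Let θ = 55.4° be the plate's angle to the horizontal; measure y along the incline from where the plane meets the free surface. Vertical depth h = y·sinθ with sinθ = 0.823136.
The centroid is at the centre, 0.4225 m below the top of the plate, so y_c = 1.9 + 0.4225 = 2.3225 m and h_c = 2.3225 × 0.823136 = 1.91173 m.
A = π(0.4225)² = 0.560794 m².
Resultant F = γ·h_c·A = 7.74009 × 1.91173 × 0.560794 = 8.29805 kN.
I_c = πr⁴/4 = π × 0.4225⁴/4 = 0.0250263 m⁴.
Centre of pressure: y_p = y_c + I_c/(y_c·A) = 2.3225 + 0.0250263/(2.3225 × 0.560794) = 2.3225 + 0.0192149 = 2.34171 m along the plane.

y_p = 2.342 m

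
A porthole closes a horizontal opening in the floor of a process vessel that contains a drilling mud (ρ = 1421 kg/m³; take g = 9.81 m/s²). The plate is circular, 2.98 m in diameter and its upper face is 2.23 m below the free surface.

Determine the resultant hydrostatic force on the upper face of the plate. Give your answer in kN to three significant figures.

F ≈ 217 kN

γ = ρg = 1421 × 9.81 / 1000 = 13.94001 kN/m³.
The plate is horizontal, so pressure is uniform at p = γ·h = 13.94001 × 2.23 = 31.0862 kN/m².
A = π(1.49)² = 6.97465 m².
F = p·A = 31.0862 × 6.97465 = 216.815 kN.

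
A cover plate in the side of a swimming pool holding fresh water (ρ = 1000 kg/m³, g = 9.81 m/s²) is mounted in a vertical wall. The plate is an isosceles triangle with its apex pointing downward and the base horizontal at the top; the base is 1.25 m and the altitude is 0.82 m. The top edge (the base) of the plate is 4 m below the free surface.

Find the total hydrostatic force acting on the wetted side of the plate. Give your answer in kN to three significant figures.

F ≈ 21.5 kN

γ = ρg = 1000 × 9.81 = 9810 N/m³ = 9.81 kN/m³.
With the apex down, the centroid sits h/3 = 0.82/3 = 0.273333 m below the base (the top edge), so the centroid depth is h_c = 4 + 0.273333 = 4.27333 m.
A = ½ × 1.25 × 0.82 = 0.5125 m².
Resultant F = γ·h_c·A = 9.81 × 4.27333 × 0.5125 = 21.4847 kN.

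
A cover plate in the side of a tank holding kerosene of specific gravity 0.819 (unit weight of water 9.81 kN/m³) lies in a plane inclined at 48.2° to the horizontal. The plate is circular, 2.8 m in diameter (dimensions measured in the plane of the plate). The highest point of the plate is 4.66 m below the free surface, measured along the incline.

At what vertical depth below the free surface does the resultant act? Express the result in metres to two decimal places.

γ = 0.819 × 9.81 = 8.03439 kN/m³.
Let θ = 48.2° be the plate's angle to the horizontal; measure y along the incline from where the plane meets the free surface. Vertical depth h = y·sinθ with sinθ = 0.745476.
The centroid is at the centre, 1.4 m below the top of the plate, so y_c = 4.66 + 1.4 = 6.06 m and h_c = 6.06 × 0.745476 = 4.51758 m.
A = π(1.4)² = 6.15752 m².
Resultant F = γ·h_c·A = 8.03439 × 4.51758 × 6.15752 = 223.493 kN.
I_c = πr⁴/4 = π × 1.4⁴/4 = 3.01719 m⁴.
Centre of pressure: y_p = y_c + I_c/(y_c·A) = 6.06 + 3.01719/(6.06 × 6.15752) = 6.06 + 0.0808582 = 6.14086 m along the plane.
Vertically, h_p = y_p·sinθ = 6.14086 × 0.745476 = 4.57786 m.

h_p = 4.58 m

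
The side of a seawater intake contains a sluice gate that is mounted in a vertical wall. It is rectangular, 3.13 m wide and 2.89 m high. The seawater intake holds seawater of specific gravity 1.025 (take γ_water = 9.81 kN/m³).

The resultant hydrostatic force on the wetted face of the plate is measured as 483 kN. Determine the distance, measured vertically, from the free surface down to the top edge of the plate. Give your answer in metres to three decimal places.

γ = 1.025 × 9.81 = 10.05525 kN/m³.
A = 3.13 × 2.89 = 9.0457 m².
From F = γ·h_c·A, the centroid depth is h_c = 483/(10.05525 × 9.0457) = 5.31021 m.
The centroid lies 2.89/2 = 1.445 m below the top edge, so the top edge sits at h_top = 5.31021 − 1.445 = 3.86521 m below the surface.

d_top ≈ 3.865 m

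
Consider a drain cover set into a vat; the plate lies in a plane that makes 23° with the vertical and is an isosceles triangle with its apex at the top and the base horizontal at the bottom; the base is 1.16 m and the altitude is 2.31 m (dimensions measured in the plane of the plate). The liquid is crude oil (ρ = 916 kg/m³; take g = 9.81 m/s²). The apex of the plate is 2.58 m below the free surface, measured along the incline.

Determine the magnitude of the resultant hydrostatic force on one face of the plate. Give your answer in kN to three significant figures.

F ≈ 45.7 kN

γ = ρg = 916 × 9.81 / 1000 = 8.98596 kN/m³.
The plate makes 23° with the vertical, i.e. θ = 90° − 23° = 67° to the horizontal. Measuring y along the incline from the free-surface line, vertical depth h = y·sinθ with sinθ = 0.920505.
With the apex up, the centroid sits 2h/3 = 2 × 2.31/3 = 1.54 m below the apex, so y_c = 2.58 + 1.54 = 4.12 m and h_c = 4.12 × 0.920505 = 3.79248 m.
A = ½ × 1.16 × 2.31 = 1.3398 m².
Resultant F = γ·h_c·A = 8.98596 × 3.79248 × 1.3398 = 45.6591 kN.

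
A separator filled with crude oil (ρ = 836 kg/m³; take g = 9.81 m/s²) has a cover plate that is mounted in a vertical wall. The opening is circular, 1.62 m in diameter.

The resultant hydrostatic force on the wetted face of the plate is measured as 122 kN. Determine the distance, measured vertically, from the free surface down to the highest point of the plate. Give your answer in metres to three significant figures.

γ = ρg = 836 × 9.81 / 1000 = 8.20116 kN/m³.
A = π(0.81)² = 2.0612 m².
From F = γ·h_c·A, the centroid depth is h_c = 122/(8.20116 × 2.0612) = 7.21713 m.
The centroid is at the centre, 0.81 m below the top of the plate, so the highest point sits at h_top = 7.21713 − 0.81 = 6.40713 m below the surface.

d_top ≈ 6.41 m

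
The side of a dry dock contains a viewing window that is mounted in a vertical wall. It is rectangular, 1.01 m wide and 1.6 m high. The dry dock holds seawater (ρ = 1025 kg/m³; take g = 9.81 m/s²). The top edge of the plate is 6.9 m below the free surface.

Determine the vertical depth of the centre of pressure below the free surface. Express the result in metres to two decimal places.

h_p = 7.73 m

γ = ρg = 1025 × 9.81 / 1000 = 10.05525 kN/m³.
The centroid lies 1.6/2 = 0.8 m below the top edge, so the centroid depth is h_c = 6.9 + 0.8 = 7.7 m.
A = 1.01 × 1.6 = 1.616 m².
Resultant F = γ·h_c·A = 10.05525 × 7.7 × 1.616 = 125.119 kN.
I_c = b·h³/12 = 1.01 × 1.6³/12 = 0.344747 m⁴.
Centre of pressure: y_p = y_c + I_c/(y_c·A) = 7.7 + 0.344747/(7.7 × 1.616) = 7.7 + 0.0277057 = 7.72771 m along the plane.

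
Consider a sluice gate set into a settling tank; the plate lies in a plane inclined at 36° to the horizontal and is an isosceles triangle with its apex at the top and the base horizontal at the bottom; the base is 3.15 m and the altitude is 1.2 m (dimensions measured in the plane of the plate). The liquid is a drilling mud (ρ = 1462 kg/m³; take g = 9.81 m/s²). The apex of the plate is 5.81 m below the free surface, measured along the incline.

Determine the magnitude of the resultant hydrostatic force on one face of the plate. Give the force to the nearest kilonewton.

γ = ρg = 1462 × 9.81 / 1000 = 14.34222 kN/m³.
Let θ = 36° be the plate's angle to the horizontal; measure y along the incline from where the plane meets the free surface. Vertical depth h = y·sinθ with sinθ = 0.587785.
With the apex up, the centroid sits 2h/3 = 2 × 1.2/3 = 0.8 m below the apex, so y_c = 5.81 + 0.8 = 6.61 m and h_c = 6.61 × 0.587785 = 3.88526 m.
A = ½ × 3.15 × 1.2 = 1.89 m².
Resultant F = γ·h_c·A = 14.34222 × 3.88526 × 1.89 = 105.317 kN.

F ≈ 105 kN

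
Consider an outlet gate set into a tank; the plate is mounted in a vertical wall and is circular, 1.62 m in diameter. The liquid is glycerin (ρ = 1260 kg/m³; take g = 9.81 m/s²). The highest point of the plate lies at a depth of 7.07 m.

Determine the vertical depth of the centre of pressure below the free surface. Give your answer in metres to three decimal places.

h_p = 7.901 m

γ = ρg = 1260 × 9.81 / 1000 = 12.3606 kN/m³.
The centroid is at the centre, 0.81 m below the top of the plate, so the centroid depth is h_c = 7.07 + 0.81 = 7.88 m.
A = π(0.81)² = 2.0612 m².
Resultant F = γ·h_c·A = 12.3606 × 7.88 × 2.0612 = 200.764 kN.
I_c = πr⁴/4 = π × 0.81⁴/4 = 0.338088 m⁴.
Centre of pressure: y_p = y_c + I_c/(y_c·A) = 7.88 + 0.338088/(7.88 × 2.0612) = 7.88 + 0.0208153 = 7.90082 m along the plane.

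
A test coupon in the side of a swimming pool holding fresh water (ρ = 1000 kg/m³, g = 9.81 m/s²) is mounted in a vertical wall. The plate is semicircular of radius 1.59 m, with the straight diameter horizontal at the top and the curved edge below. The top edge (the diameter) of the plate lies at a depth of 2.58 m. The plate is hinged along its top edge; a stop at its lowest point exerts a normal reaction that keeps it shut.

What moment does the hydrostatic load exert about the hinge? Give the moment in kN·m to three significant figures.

γ = ρg = 1000 × 9.81 = 9810 N/m³ = 9.81 kN/m³.
The centroid of a semicircle lies 4r/(3π) = 0.674817 m from the diameter, here below the top edge, so the centroid depth is h_c = 2.58 + 0.674817 = 3.25482 m.
A = πr²/2 = π × 1.59²/2 = 3.97113 m².
Resultant F = γ·h_c·A = 9.81 × 3.25482 × 3.97113 = 126.797 kN.
I_c = (π/8 − 8/(9π))·r⁴ = 0.109757 × 1.59⁴ = 0.701489 m⁴.
Centre of pressure: y_p = y_c + I_c/(y_c·A) = 3.25482 + 0.701489/(3.25482 × 3.97113) = 3.25482 + 0.0542725 = 3.30909 m along the plane.
The resultant acts 0.674817 + 0.0542725 = 0.729089 m (along the plate) below the hinge at the top edge, so the moment about the hinge is M = F × 0.729089 = 126.797 × 0.729089 = 92.4463 kN·m.

M ≈ 92.4 kN·m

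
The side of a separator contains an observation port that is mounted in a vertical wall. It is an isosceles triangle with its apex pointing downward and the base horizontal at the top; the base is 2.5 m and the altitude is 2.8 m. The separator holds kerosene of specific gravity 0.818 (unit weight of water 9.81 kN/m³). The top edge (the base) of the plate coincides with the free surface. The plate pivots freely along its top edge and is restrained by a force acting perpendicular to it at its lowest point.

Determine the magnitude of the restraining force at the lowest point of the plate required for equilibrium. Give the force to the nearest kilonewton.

P ≈ 13 kN

γ = 0.818 × 9.81 = 8.02458 kN/m³.
With the apex down, the centroid sits h/3 = 2.8/3 = 0.933333 m below the base (the top edge), so the centroid depth is h_c = 0.933333 m.
A = ½ × 2.5 × 2.8 = 3.5 m².
Resultant F = γ·h_c·A = 8.02458 × 0.933333 × 3.5 = 26.2136 kN.
I_c = b·h³/36 = 2.5 × 2.8³/36 = 1.52444 m⁴.
Centre of pressure: y_p = y_c + I_c/(y_c·A) = 0.933333 + 1.52444/(0.933333 × 3.5) = 0.933333 + 0.466665 = 1.4 m along the plane.
The resultant acts 0.933333 + 0.466665 = 1.4 m (along the plate) below the hinge at the top edge, so the moment about the hinge is M = F × 1.4 = 26.2136 × 1.4 = 36.699 kN·m.
A normal force at the bottom, 2.8 m from the hinge, must supply this moment: P = 36.699/2.8 = 13.1068 kN.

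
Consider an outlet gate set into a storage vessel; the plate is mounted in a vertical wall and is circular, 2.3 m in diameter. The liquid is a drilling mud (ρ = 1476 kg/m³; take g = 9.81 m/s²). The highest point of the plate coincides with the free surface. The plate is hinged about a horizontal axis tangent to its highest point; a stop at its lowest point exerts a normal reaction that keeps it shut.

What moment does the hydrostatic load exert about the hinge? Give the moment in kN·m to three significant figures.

M ≈ 99.5 kN·m

γ = ρg = 1476 × 9.81 / 1000 = 14.47956 kN/m³.
The centroid is at the centre, 1.15 m below the top of the plate, so the centroid depth is h_c = 1.15 m.
A = π(1.15)² = 4.15476 m².
Resultant F = γ·h_c·A = 14.47956 × 1.15 × 4.15476 = 69.183 kN.
I_c = πr⁴/4 = π × 1.15⁴/4 = 1.37367 m⁴.
Centre of pressure: y_p = y_c + I_c/(y_c·A) = 1.15 + 1.37367/(1.15 × 4.15476) = 1.15 + 0.287501 = 1.4375 m along the plane.
The resultant acts 1.15 + 0.287501 = 1.4375 m (along the plate) below the hinge at the top edge, so the moment about the hinge is M = F × 1.4375 = 69.183 × 1.4375 = 99.4506 kN·m.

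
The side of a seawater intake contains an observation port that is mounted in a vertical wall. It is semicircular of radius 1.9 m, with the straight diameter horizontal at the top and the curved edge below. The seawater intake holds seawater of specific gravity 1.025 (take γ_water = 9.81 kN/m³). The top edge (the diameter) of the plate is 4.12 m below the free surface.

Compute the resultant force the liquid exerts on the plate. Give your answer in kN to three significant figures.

γ = 1.025 × 9.81 = 10.05525 kN/m³.
The centroid of a semicircle lies 4r/(3π) = 0.806385 m from the diameter, here below the top edge, so the centroid depth is h_c = 4.12 + 0.806385 = 4.92638 m.
A = πr²/2 = π × 1.9²/2 = 5.67057 m².
Resultant F = γ·h_c·A = 10.05525 × 4.92638 × 5.67057 = 280.897 kN.

F ≈ 281 kN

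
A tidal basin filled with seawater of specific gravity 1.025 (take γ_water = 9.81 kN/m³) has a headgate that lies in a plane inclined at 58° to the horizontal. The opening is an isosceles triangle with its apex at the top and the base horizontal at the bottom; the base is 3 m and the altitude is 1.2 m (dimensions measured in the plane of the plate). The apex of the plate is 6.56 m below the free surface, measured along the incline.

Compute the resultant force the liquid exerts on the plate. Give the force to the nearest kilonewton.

γ = 1.025 × 9.81 = 10.05525 kN/m³.
Let θ = 58° be the plate's angle to the horizontal; measure y along the incline from where the plane meets the free surface. Vertical depth h = y·sinθ with sinθ = 0.848048.
With the apex up, the centroid sits 2h/3 = 2 × 1.2/3 = 0.8 m below the apex, so y_c = 6.56 + 0.8 = 7.36 m and h_c = 7.36 × 0.848048 = 6.24163 m.
A = ½ × 3 × 1.2 = 1.8 m².
Resultant F = γ·h_c·A = 10.05525 × 6.24163 × 1.8 = 112.97 kN.

F ≈ 113 kN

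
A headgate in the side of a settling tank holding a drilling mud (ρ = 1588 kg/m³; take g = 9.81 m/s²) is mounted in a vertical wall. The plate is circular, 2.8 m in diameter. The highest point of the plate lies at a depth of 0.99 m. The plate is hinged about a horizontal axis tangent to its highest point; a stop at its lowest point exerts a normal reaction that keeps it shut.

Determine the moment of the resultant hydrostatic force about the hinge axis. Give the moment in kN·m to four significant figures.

γ = ρg = 1588 × 9.81 / 1000 = 15.57828 kN/m³.
The centroid is at the centre, 1.4 m below the top of the plate, so the centroid depth is h_c = 0.99 + 1.4 = 2.39 m.
A = π(1.4)² = 6.15752 m².
Resultant F = γ·h_c·A = 15.57828 × 2.39 × 6.15752 = 229.257 kN.
I_c = πr⁴/4 = π × 1.4⁴/4 = 3.01719 m⁴.
Centre of pressure: y_p = y_c + I_c/(y_c·A) = 2.39 + 3.01719/(2.39 × 6.15752) = 2.39 + 0.205021 = 2.59502 m along the plane.
The resultant acts 1.4 + 0.205021 = 1.60502 m (along the plate) below the hinge at the top edge, so the moment about the hinge is M = F × 1.60502 = 229.257 × 1.60502 = 367.962 kN·m.

M ≈ 368.0 kN·m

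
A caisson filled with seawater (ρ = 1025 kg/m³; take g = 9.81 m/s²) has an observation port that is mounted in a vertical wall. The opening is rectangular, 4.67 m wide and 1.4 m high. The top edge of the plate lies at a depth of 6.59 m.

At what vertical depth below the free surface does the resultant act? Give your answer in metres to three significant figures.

γ = ρg = 1025 × 9.81 / 1000 = 10.05525 kN/m³.
The centroid lies 1.4/2 = 0.7 m below the top edge, so the centroid depth is h_c = 6.59 + 0.7 = 7.29 m.
A = 4.67 × 1.4 = 6.538 m².
Resultant F = γ·h_c·A = 10.05525 × 7.29 × 6.538 = 479.254 kN.
I_c = b·h³/12 = 4.67 × 1.4³/12 = 1.06787 m⁴.
Centre of pressure: y_p = y_c + I_c/(y_c·A) = 7.29 + 1.06787/(7.29 × 6.538) = 7.29 + 0.0224051 = 7.31241 m along the plane.

h_p = 7.31 m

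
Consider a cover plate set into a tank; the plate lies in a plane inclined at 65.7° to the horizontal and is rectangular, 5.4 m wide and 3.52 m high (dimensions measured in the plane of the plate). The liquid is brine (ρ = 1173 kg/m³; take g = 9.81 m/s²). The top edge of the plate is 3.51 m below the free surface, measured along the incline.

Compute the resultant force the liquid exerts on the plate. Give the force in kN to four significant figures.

γ = ρg = 1173 × 9.81 / 1000 = 11.50713 kN/m³.
Let θ = 65.7° be the plate's angle to the horizontal; measure y along the incline from where the plane meets the free surface. Vertical depth h = y·sinθ with sinθ = 0.911403.
The centroid lies 3.52/2 = 1.76 m below the top edge, so y_c = 3.51 + 1.76 = 5.27 m and h_c = 5.27 × 0.911403 = 4.80309 m.
A = 5.4 × 3.52 = 19.008 m².
Resultant F = γ·h_c·A = 11.50713 × 4.80309 × 19.008 = 1050.57 kN.

F ≈ 1051 kN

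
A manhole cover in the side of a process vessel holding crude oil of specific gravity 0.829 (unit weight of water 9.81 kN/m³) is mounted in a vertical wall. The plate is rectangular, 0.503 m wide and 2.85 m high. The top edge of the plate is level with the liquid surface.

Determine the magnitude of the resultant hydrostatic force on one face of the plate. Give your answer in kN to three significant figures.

γ = 0.829 × 9.81 = 8.13249 kN/m³.
The centroid lies 2.85/2 = 1.425 m below the top edge, so the centroid depth is h_c = 1.425 m.
A = 0.503 × 2.85 = 1.43355 m².
Resultant F = γ·h_c·A = 8.13249 × 1.425 × 1.43355 = 16.6131 kN.

F ≈ 16.6 kN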